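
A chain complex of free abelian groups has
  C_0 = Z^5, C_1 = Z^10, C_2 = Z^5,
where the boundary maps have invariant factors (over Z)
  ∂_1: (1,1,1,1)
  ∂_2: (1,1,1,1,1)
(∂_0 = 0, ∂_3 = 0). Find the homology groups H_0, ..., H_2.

H_0 = Z,  H_1 = Z,  H_2 = 0.

H_0: b_0 = 5 − 0 − 4 = 1; torsion from ∂_1 factors > 1: none. So H_0 = Z.
H_1: b_1 = 10 − 4 − 5 = 1; torsion from ∂_2 factors > 1: none. So H_1 = Z.
H_2: b_2 = 5 − 5 − 0 = 0; torsion from ∂_3 factors > 1: none. So H_2 = 0.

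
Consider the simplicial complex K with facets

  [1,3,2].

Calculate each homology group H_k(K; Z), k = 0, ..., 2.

Fix the vertex order 1 < 2 < 3 and write every simplex with vertices in increasing order. Then dim K = 2 and the simplices of K are:

  0-simplices (3): [1], [2], [3]
  1-simplices (3): [1,2], [1,3], [2,3]
  2-simplices (1): [1,2,3]

giving chain groups C_0 ≅ Z^3, C_1 ≅ Z^3, C_2 ≅ Z^1.

∂_1: C_1 → C_0 maps an edge to its endpoints' difference, ∂[p,q] = q − p.
As a 3×3 matrix over Z this has rank 2, with invariant factors (1,1).

Boundary ∂_2: C_2 → C_1 maps a triangle to the signed sum of its edges. For instance
  ∂[1,2,3] = [2,3] − [1,3] + [1,2].
The resulting 3×1 matrix has rank 1, and its Smith normal form has invariant factors (1).

Now H_k = ker ∂_k / im ∂_{k+1}, so:

  H_0: rank C_0 − rank ∂_1 = 3 − 2 = 1, and the invariant factors of ∂_1 are all 1, so H_0 ≅ Z.
  H_1: rank ker ∂_1 − rank ∂_2 = (3 − 2) − 1 = 0, and the invariant factors of ∂_2 are all 1, so H_1 ≅ 0.
  H_2: rank ker ∂_2 − rank ∂_3 = (1 − 1) − 0 = 0, and there is no ∂_3, so H_2 ≅ 0.

(K is a triangulation of the 2-simplex.)

H_0 ≅ Z,  H_1 = 0,  H_2 = 0.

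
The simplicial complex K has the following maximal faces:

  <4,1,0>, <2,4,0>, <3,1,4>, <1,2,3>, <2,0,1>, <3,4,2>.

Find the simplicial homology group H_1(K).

We work with the vertex ordering 0 < 1 < 2 < 3 < 4. The simplices of K, each written with vertices in increasing order, are:

  0-simplices (5): [0], [1], [2], [3], [4]
  1-simplices (9): [0,1], [0,2], [0,4], [1,2], [1,3], [1,4], [2,3], [2,4], [3,4]
  2-simplices (6): [0,1,2], [0,1,4], [0,2,4], [1,2,3], [1,3,4], [2,3,4]

Hence C_0 ≅ Z^5, C_1 ≅ Z^9, C_2 ≅ Z^6.

∂_1: C_1 → C_0 maps an edge to its endpoints' difference, ∂[p,q] = q − p. For instance
  ∂[2,3] = [3] − [2].
As a 5×9 matrix over Z this has rank 4, with invariant factors (1,1,1,1).

∂_2: C_2 → C_1 acts by ∂[p,q,r] = [q,r] − [p,r] + [p,q]. For instance
  ∂[0,2,4] = [2,4] − [0,4] + [0,2],
  ∂[0,1,2] = [1,2] − [0,2] + [0,1].
The 9×6 boundary matrix has rank 5 and Smith normal form diag(1,1,1,1,1).

Now H_k = ker ∂_k / im ∂_{k+1}, so:

  H_1: rank ker ∂_1 − rank ∂_2 = (9 − 4) − 5 = 0, and the invariant factors of ∂_2 are all 1, so H_1 = 0.

H_1 ≅ 0.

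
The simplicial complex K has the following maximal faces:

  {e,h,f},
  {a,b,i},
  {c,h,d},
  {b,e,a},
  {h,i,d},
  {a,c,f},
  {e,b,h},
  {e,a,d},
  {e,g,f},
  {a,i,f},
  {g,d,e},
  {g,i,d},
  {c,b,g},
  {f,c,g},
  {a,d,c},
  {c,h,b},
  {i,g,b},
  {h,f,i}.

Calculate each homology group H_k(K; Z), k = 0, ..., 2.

H_0 ≅ Z,  H_1 ≅ Z^2,  H_2 ≅ Z.

K has 9 vertices, 27 edges, 18 triangles.
rank ∂_0 = 0, rank ∂_1 = 8 ⇒ b_0 = 9 − 0 − 8 = 1; all invariant factors of ∂_1 are 1 so no torsion. So H_0 ≅ Z.
rank ∂_1 = 8, rank ∂_2 = 17 ⇒ b_1 = 27 − 8 − 17 = 2; all invariant factors of ∂_2 are 1 so no torsion. So H_1 ≅ Z^2.
rank ∂_2 = 17, rank ∂_3 = 0 ⇒ b_2 = 18 − 17 − 0 = 1. So H_2 ≅ Z.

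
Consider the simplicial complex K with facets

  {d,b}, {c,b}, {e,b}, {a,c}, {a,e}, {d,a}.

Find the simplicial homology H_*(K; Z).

H_0 ≅ Z,  H_1 ≅ Z^2.

We work with the vertex ordering a < b < c < d < e. The simplices of K, each written with vertices in increasing order, are:

  0-simplices (5): a, b, c, d, e
  1-simplices (6): ac, ad, ae, bc, bd, be

giving chain groups C_0 ≅ Z^5, C_1 ≅ Z^6.

Boundary ∂_1: C_1 → C_0 maps an edge to its endpoints' difference, ∂[p,q] = q − p.
The 5×6 boundary matrix has rank 4 and Smith normal form diag(1,1,1,1).

Reading off H_k = ker ∂_k / im ∂_{k+1}:

  H_0: rank C_0 − rank ∂_1 = 5 − 4 = 1, and the invariant factors of ∂_1 are all 1, so H_0 ≅ Z.
  H_1: rank ker ∂_1 − rank ∂_2 = (6 − 4) − 0 = 2, and there is no ∂_2, so H_1 ≅ Z^2.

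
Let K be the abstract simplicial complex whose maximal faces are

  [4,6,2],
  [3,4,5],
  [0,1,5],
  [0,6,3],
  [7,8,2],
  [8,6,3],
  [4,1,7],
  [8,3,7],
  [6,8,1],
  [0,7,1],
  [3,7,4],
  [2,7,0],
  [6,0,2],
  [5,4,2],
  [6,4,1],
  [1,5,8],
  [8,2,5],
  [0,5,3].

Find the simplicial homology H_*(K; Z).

H_0 = Z,  H_1 = Z^2,  H_2 = Z.

Order the vertices as 0 < 1 < 2 < 3 < 4 < 5 < 6 < 7 < 8. Listing each simplex with vertices in this order, K has dimension 2 with simplices:

  0-simplices (9): [0], [1], [2], [3], [4], [5], [6], [7], [8]
  1-simplices (27): (27 of them)
  2-simplices (18): [0,1,5], [0,1,7], [0,2,6], [0,2,7], [0,3,5], [0,3,6], [1,4,6], [1,4,7], [1,5,8], [1,6,8], [2,4,5], [2,4,6], [2,5,8], [2,7,8], [3,4,5], [3,4,7], [3,6,8], [3,7,8]

so the chain groups are C_0 ≅ Z^9, C_1 ≅ Z^27, C_2 ≅ Z^18.

The boundary map ∂_1: C_1 → C_0 is given by ∂[p,q] = [q] − [p]. For instance
  ∂[2,5] = [5] − [2].
The resulting 9×27 matrix has rank 8, and its Smith normal form has invariant factors (1,1,1,1,1,1,1,1).

∂_2: C_2 → C_1 maps a triangle to the signed sum of its edges. For instance
  ∂[1,6,8] = [6,8] − [1,8] + [1,6],
  ∂[2,7,8] = [7,8] − [2,8] + [2,7].
As a 27×18 matrix over Z this has rank 17, with invariant factors (1,1,1,1,1,1,1,1,1,1,1,1,1,1,1,1,1).

Reading off H_k = ker ∂_k / im ∂_{k+1}:

  H_0: rank C_0 − rank ∂_1 = 9 − 8 = 1, and the invariant factors of ∂_1 are all 1, so H_0 = Z.
  H_1: rank ker ∂_1 − rank ∂_2 = (27 − 8) − 17 = 2, and the invariant factors of ∂_2 are all 1, so H_1 = Z^2.
  H_2: rank ker ∂_2 − rank ∂_3 = (18 − 17) − 0 = 1, and there is no ∂_3, so H_2 = Z.

(K is a triangulation of the torus T^2.)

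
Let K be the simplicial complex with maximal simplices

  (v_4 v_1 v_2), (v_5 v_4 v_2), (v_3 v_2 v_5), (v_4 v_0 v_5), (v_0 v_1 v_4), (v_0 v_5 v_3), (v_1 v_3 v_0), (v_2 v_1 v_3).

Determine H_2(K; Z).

Fix the vertex order v_0 < v_1 < v_2 < v_3 < v_4 < v_5 and write every simplex with vertices in increasing order. Then dim K = 2 and the simplices of K are:

  0-simplices (6): [v_0], [v_1], [v_2], [v_3], [v_4], [v_5]
  1-simplices (12): [v_0,v_1], [v_0,v_3], [v_0,v_4], [v_0,v_5], [v_1,v_2], [v_1,v_3], [v_1,v_4], [v_2,v_3], [v_2,v_4], [v_2,v_5], [v_3,v_5], [v_4,v_5]
  2-simplices (8): [v_0,v_1,v_3], [v_0,v_1,v_4], [v_0,v_3,v_5], [v_0,v_4,v_5], [v_1,v_2,v_3], [v_1,v_2,v_4], [v_2,v_3,v_5], [v_2,v_4,v_5]

giving chain groups C_0 ≅ Z^6, C_1 ≅ Z^12, C_2 ≅ Z^8.

Boundary ∂_1: C_1 → C_0 sends each edge [p,q] (with p < q) to q − p. For instance
  ∂[v_3,v_5] = [v_5] − [v_3].
The 6×12 boundary matrix has rank 5 and Smith normal form diag(1,1,1,1,1).

The boundary map ∂_2: C_2 → C_1 acts by ∂[p,q,r] = [q,r] − [p,r] + [p,q]. For instance
  ∂[v_1,v_2,v_4] = [v_2,v_4] − [v_1,v_4] + [v_1,v_2],
  ∂[v_1,v_2,v_3] = [v_2,v_3] − [v_1,v_3] + [v_1,v_2].
This gives a 12×8 integer matrix of rank 7; reducing to Smith normal form yields diagonal entries (1,1,1,1,1,1,1).

Now H_k = ker ∂_k / im ∂_{k+1}, so:

  H_2: rank ker ∂_2 − rank ∂_3 = (8 − 7) − 0 = 1, and there is no ∂_3, so H_2 ≅ Z.

H_2 = Z.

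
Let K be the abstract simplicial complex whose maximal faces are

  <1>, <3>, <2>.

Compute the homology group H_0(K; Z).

H_0 ≅ Z^3.

Fix the vertex order 1 < 2 < 3 and write every simplex with vertices in increasing order. Then dim K = 0 and the simplices of K are:

  0-simplices (3): [1], [2], [3]

so the chain groups are C_0 ≅ Z^3.

Reading off H_k = ker ∂_k / im ∂_{k+1}:

  H_0: rank C_0 − rank ∂_1 = 3 − 0 = 3, and there is no ∂_1, so H_0 = Z^3.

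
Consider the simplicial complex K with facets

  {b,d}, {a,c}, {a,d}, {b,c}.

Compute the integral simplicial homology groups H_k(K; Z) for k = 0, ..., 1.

Fix the vertex order a < b < c < d and write every simplex with vertices in increasing order. Then dim K = 1 and the simplices of K are:

  0-simplices (4): a, b, c, d
  1-simplices (4): ac, ad, bc, bd

Hence C_0 ≅ Z^4, C_1 ≅ Z^4.

Boundary ∂_1: C_1 → C_0 maps an edge to its endpoints' difference, ∂[p,q] = q − p. For instance
  ∂ad = d − a.
The resulting 4×4 matrix has rank 3, and its Smith normal form has invariant factors (1,1,1).

Computing H_k = (kernel of ∂_k) / (image of ∂_{k+1}):

  H_0: rank C_0 − rank ∂_1 = 4 − 3 = 1, and the invariant factors of ∂_1 are all 1, so H_0 ≅ Z.
  H_1: rank ker ∂_1 − rank ∂_2 = (4 − 3) − 0 = 1, and there is no ∂_2, so H_1 ≅ Z.

As a check, the Euler characteristic is 4 − 4 = 0, which agrees with 1 − 1 = 0.
(K is a triangulation of the circle S^1.)

H_0 = Z,  H_1 = Z.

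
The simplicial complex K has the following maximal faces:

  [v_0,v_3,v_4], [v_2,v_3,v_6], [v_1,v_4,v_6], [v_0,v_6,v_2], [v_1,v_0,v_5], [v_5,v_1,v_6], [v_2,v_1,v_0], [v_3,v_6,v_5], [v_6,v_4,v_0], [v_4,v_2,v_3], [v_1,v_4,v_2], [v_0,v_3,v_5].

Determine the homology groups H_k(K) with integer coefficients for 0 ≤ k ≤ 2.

We work with the vertex ordering v_0 < v_1 < v_2 < v_3 < v_4 < v_5 < v_6. The simplices of K, each written with vertices in increasing order, are:

  0-simplices (7): [v_0], [v_1], [v_2], [v_3], [v_4], [v_5], [v_6]
  1-simplices (18): (18 of them)
  2-simplices (12): (12 of them)

giving chain groups C_0 ≅ Z^7, C_1 ≅ Z^18, C_2 ≅ Z^12.

The boundary map ∂_1: C_1 → C_0 is given by ∂[p,q] = [q] − [p]. For instance
  ∂[v_1,v_6] = [v_6] − [v_1].
The 7×18 boundary matrix has rank 6 and Smith normal form diag(1,1,1,1,1,1).

The boundary map ∂_2: C_2 → C_1 maps a triangle to the signed sum of its edges. For instance
  ∂[v_3,v_5,v_6] = [v_5,v_6] − [v_3,v_6] + [v_3,v_5],
  ∂[v_2,v_3,v_4] = [v_3,v_4] − [v_2,v_4] + [v_2,v_3].
The 18×12 boundary matrix has rank 12 and Smith normal form diag(1,1,1,1,1,1,1,1,1,1,1,2).

Now H_k = ker ∂_k / im ∂_{k+1}, so:

  H_0: rank C_0 − rank ∂_1 = 7 − 6 = 1, and the invariant factors of ∂_1 are all 1, so H_0 = Z.
  H_1: rank ker ∂_1 − rank ∂_2 = (18 − 6) − 12 = 0, and ∂_2 has invariant factor 2 > 1, so H_1 = Z/2.
  H_2: rank ker ∂_2 − rank ∂_3 = (12 − 12) − 0 = 0, and there is no ∂_3, so H_2 = 0.

As a check, the Euler characteristic is 7 − 18 + 12 = 1, which agrees with 1 − 0 + 0 = 1.

H_0 ≅ Z,  H_1 ≅ Z/2,  H_2 = 0.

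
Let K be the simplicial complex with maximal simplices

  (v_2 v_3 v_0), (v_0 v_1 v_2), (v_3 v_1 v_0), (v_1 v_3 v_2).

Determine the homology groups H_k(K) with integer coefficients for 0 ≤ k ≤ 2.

H_0 ≅ Z,  H_1 = 0,  H_2 ≅ Z.

Fix the vertex order v_0 < v_1 < v_2 < v_3 and write every simplex with vertices in increasing order. Then dim K = 2 and the simplices of K are:

  0-simplices (4): [v_0], [v_1], [v_2], [v_3]
  1-simplices (6): [v_0,v_1], [v_0,v_2], [v_0,v_3], [v_1,v_2], [v_1,v_3], [v_2,v_3]
  2-simplices (4): [v_0,v_1,v_2], [v_0,v_1,v_3], [v_0,v_2,v_3], [v_1,v_2,v_3]

Hence C_0 ≅ Z^4, C_1 ≅ Z^6, C_2 ≅ Z^4.

The boundary map ∂_1: C_1 → C_0 maps an edge to its endpoints' difference, ∂[p,q] = q − p. For instance
  ∂[v_0,v_2] = [v_2] − [v_0].
As a 4×6 matrix over Z this has rank 3, with invariant factors (1,1,1).

Boundary ∂_2: C_2 → C_1 sends each 2-simplex [p,q,r] to [q,r] − [p,r] + [p,q]. For instance
  ∂[v_0,v_1,v_2] = [v_1,v_2] − [v_0,v_2] + [v_0,v_1],
  ∂[v_0,v_1,v_3] = [v_1,v_3] − [v_0,v_3] + [v_0,v_1].
This gives a 6×4 integer matrix of rank 3; reducing to Smith normal form yields diagonal entries (1,1,1).

Computing H_k = (kernel of ∂_k) / (image of ∂_{k+1}):

  H_0: rank C_0 − rank ∂_1 = 4 − 3 = 1, and the invariant factors of ∂_1 are all 1, so H_0 = Z.
  H_1: rank ker ∂_1 − rank ∂_2 = (6 − 3) − 3 = 0, and the invariant factors of ∂_2 are all 1, so H_1 = 0.
  H_2: rank ker ∂_2 − rank ∂_3 = (4 − 3) − 0 = 1, and there is no ∂_3, so H_2 = Z.

(K is a triangulation of the 2-sphere S^2.)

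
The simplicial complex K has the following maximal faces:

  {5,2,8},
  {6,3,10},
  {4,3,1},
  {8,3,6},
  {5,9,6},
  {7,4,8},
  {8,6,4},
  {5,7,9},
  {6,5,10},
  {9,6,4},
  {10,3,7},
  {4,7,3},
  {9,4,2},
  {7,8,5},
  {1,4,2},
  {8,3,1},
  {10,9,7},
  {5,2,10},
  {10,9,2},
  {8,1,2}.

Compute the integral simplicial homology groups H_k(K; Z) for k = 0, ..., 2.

Fix the vertex order 1 < 2 < 3 < 4 < 5 < 6 < 7 < 8 < 9 < 10 and write every simplex with vertices in increasing order. Then dim K = 2 and the simplices of K are:

  0-simplices (10): [1], [2], [3], [4], [5], [6], [7], [8], [9], [10]
  1-simplices (30): (30 of them)
  2-simplices (20): (20 of them)

giving chain groups C_0 ≅ Z^10, C_1 ≅ Z^30, C_2 ≅ Z^20.

∂_1: C_1 → C_0 is given by ∂[p,q] = [q] − [p]. For instance
  ∂[2,5] = [5] − [2].
As a 10×30 matrix over Z this has rank 9, with invariant factors (1,1,1,1,1,1,1,1,1).

Boundary ∂_2: C_2 → C_1 maps a triangle to the signed sum of its edges. For instance
  ∂[2,5,10] = [5,10] − [2,10] + [2,5],
  ∂[2,9,10] = [9,10] − [2,10] + [2,9].
As a 30×20 matrix over Z this has rank 20, with invariant factors (1,1,1,1,1,1,1,1,1,1,1,1,1,1,1,1,1,1,1,2).

From H_k ≅ ker(∂_k) / im(∂_{k+1}) we obtain:

  H_0: rank C_0 − rank ∂_1 = 10 − 9 = 1, and the invariant factors of ∂_1 are all 1, so H_0 = Z.
  H_1: rank ker ∂_1 − rank ∂_2 = (30 − 9) − 20 = 1, and ∂_2 has invariant factor 2 > 1, so H_1 = Z ⊕ Z_2.
  H_2: rank ker ∂_2 − rank ∂_3 = (20 − 20) − 0 = 0, and there is no ∂_3, so H_2 = 0.

As a check, the Euler characteristic is 10 − 30 + 20 = 0, which agrees with 1 − 1 + 0 = 0.
(K is a triangulation of the Klein bottle.)

H_0 ≅ Z,  H_1 ≅ Z ⊕ Z_2,  H_2 = 0.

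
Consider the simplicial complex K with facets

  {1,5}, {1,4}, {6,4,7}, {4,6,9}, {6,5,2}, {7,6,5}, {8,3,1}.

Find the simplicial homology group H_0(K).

H_0 = Z.

Take the total order 1 < 2 < 3 < 4 < 5 < 6 < 7 < 8 < 9 on the vertex set. Then K (dimension 2) consists of the simplices:

  0-simplices (9): [1], [2], [3], [4], [5], [6], [7], [8], [9]
  1-simplices (14): [1,3], [1,4], [1,5], [1,8], [2,5], [2,6], [3,8], [4,6], [4,7], [4,9], [5,6], [5,7], [6,7], [6,9]
  2-simplices (5): [1,3,8], [2,5,6], [4,6,7], [4,6,9], [5,6,7]

giving chain groups C_0 ≅ Z^9, C_1 ≅ Z^14, C_2 ≅ Z^5.

Boundary ∂_1: C_1 → C_0 sends each edge [p,q] (with p < q) to q − p. For instance
  ∂[4,9] = [9] − [4].
The 9×14 boundary matrix has rank 8 and Smith normal form diag(1,1,1,1,1,1,1,1).

Boundary ∂_2: C_2 → C_1 acts by ∂[p,q,r] = [q,r] − [p,r] + [p,q]. For instance
  ∂[2,5,6] = [5,6] − [2,6] + [2,5],
  ∂[5,6,7] = [6,7] − [5,7] + [5,6].
The resulting 14×5 matrix has rank 5, and its Smith normal form has invariant factors (1,1,1,1,1).

From H_k ≅ ker(∂_k) / im(∂_{k+1}) we obtain:

  H_0: rank C_0 − rank ∂_1 = 9 − 8 = 1, and the invariant factors of ∂_1 are all 1, so H_0 = Z.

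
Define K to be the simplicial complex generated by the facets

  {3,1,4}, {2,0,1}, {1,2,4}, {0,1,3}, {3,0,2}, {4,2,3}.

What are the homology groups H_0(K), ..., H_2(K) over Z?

Take the total order 0 < 1 < 2 < 3 < 4 on the vertex set. Then K (dimension 2) consists of the simplices:

  0-simplices (5): [0], [1], [2], [3], [4]
  1-simplices (9): [0,1], [0,2], [0,3], [1,2], [1,3], [1,4], [2,3], [2,4], [3,4]
  2-simplices (6): [0,1,2], [0,1,3], [0,2,3], [1,2,4], [1,3,4], [2,3,4]

giving chain groups C_0 ≅ Z^5, C_1 ≅ Z^9, C_2 ≅ Z^6.

Boundary ∂_1: C_1 → C_0 maps an edge to its endpoints' difference, ∂[p,q] = q − p. For instance
  ∂[1,2] = [2] − [1].
This gives a 5×9 integer matrix of rank 4; reducing to Smith normal form yields diagonal entries (1,1,1,1).

∂_2: C_2 → C_1 acts by ∂[p,q,r] = [q,r] − [p,r] + [p,q]. For instance
  ∂[0,1,3] = [1,3] − [0,3] + [0,1],
  ∂[1,2,4] = [2,4] − [1,4] + [1,2].
The 9×6 boundary matrix has rank 5 and Smith normal form diag(1,1,1,1,1).

Reading off H_k = ker ∂_k / im ∂_{k+1}:

  H_0: rank C_0 − rank ∂_1 = 5 − 4 = 1, and the invariant factors of ∂_1 are all 1, so H_0 = Z.
  H_1: rank ker ∂_1 − rank ∂_2 = (9 − 4) − 5 = 0, and the invariant factors of ∂_2 are all 1, so H_1 = 0.
  H_2: rank ker ∂_2 − rank ∂_3 = (6 − 5) − 0 = 1, and there is no ∂_3, so H_2 = Z.

As a check, the Euler characteristic is 5 − 9 + 6 = 2, which agrees with 1 − 0 + 1 = 2.

H_0 ≅ Z,  H_1 = 0,  H_2 ≅ Z.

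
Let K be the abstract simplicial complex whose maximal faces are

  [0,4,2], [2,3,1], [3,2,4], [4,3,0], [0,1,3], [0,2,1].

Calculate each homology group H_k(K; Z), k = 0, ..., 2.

H_0 = Z,  H_1 = 0,  H_2 = Z.

K has 5 vertices, 9 edges, 6 triangles.
rank ∂_0 = 0, rank ∂_1 = 4 ⇒ b_0 = 5 − 0 − 4 = 1; all invariant factors of ∂_1 are 1 so no torsion. So H_0 ≅ Z.
rank ∂_1 = 4, rank ∂_2 = 5 ⇒ b_1 = 9 − 4 − 5 = 0; all invariant factors of ∂_2 are 1 so no torsion. So H_1 ≅ 0.
rank ∂_2 = 5, rank ∂_3 = 0 ⇒ b_2 = 6 − 5 − 0 = 1. So H_2 ≅ Z.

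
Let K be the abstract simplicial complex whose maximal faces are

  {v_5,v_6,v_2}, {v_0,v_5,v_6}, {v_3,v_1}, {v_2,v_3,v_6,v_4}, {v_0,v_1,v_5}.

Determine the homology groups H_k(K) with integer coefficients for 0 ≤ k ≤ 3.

Order the vertices as v_0 < v_1 < v_2 < v_3 < v_4 < v_5 < v_6. Listing each simplex with vertices in this order, K has dimension 3 with simplices:

  0-simplices (7): [v_0], [v_1], [v_2], [v_3], [v_4], [v_5], [v_6]
  1-simplices (13): [v_0,v_1], [v_0,v_5], [v_0,v_6], [v_1,v_3], [v_1,v_5], [v_2,v_3], [v_2,v_4], [v_2,v_5], [v_2,v_6], [v_3,v_4], [v_3,v_6], [v_4,v_6], [v_5,v_6]
  2-simplices (7): [v_0,v_1,v_5], [v_0,v_5,v_6], [v_2,v_3,v_4], [v_2,v_3,v_6], [v_2,v_4,v_6], [v_2,v_5,v_6], [v_3,v_4,v_6]
  3-simplices (1): [v_2,v_3,v_4,v_6]

Hence C_0 ≅ Z^7, C_1 ≅ Z^13, C_2 ≅ Z^7, C_3 ≅ Z^1.

Boundary ∂_1: C_1 → C_0 sends each edge [p,q] (with p < q) to q − p.
The resulting 7×13 matrix has rank 6, and its Smith normal form has invariant factors (1,1,1,1,1,1).

The boundary map ∂_2: C_2 → C_1 sends each 2-simplex [p,q,r] to [q,r] − [p,r] + [p,q]. For instance
  ∂[v_2,v_3,v_6] = [v_3,v_6] − [v_2,v_6] + [v_2,v_3],
  ∂[v_3,v_4,v_6] = [v_4,v_6] − [v_3,v_6] + [v_3,v_4].
The resulting 13×7 matrix has rank 6, and its Smith normal form has invariant factors (1,1,1,1,1,1).

Boundary ∂_3: C_3 → C_2 sends each 3-simplex σ to the alternating sum Σ_i (−1)^i (σ with its i-th vertex removed). For instance
  ∂[v_2,v_3,v_4,v_6] = [v_3,v_4,v_6] − [v_2,v_4,v_6] + [v_2,v_3,v_6] − [v_2,v_3,v_4].
The 7×1 boundary matrix has rank 1 and Smith normal form diag(1).

Now H_k = ker ∂_k / im ∂_{k+1}, so:

  H_0: rank C_0 − rank ∂_1 = 7 − 6 = 1, and the invariant factors of ∂_1 are all 1, so H_0 ≅ Z.
  H_1: rank ker ∂_1 − rank ∂_2 = (13 − 6) − 6 = 1, and the invariant factors of ∂_2 are all 1, so H_1 ≅ Z.
  H_2: rank ker ∂_2 − rank ∂_3 = (7 − 6) − 1 = 0, and the invariant factors of ∂_3 are all 1, so H_2 ≅ 0.
  H_3: rank ker ∂_3 − rank ∂_4 = (1 − 1) − 0 = 0, and there is no ∂_4, so H_3 ≅ 0.

H_0 ≅ Z,  H_1 ≅ Z,  H_2 = 0,  H_3 = 0.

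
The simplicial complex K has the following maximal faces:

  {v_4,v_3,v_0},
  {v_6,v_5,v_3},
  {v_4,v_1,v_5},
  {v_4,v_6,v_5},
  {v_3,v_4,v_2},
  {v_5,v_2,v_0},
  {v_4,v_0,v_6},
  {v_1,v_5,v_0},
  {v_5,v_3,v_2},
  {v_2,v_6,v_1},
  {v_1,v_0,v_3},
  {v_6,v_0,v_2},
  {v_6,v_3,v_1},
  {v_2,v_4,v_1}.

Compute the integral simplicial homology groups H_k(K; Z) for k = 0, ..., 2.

Fix the vertex order v_0 < v_1 < v_2 < v_3 < v_4 < v_5 < v_6 and write every simplex with vertices in increasing order. Then dim K = 2 and the simplices of K are:

  0-simplices (7): [v_0], [v_1], [v_2], [v_3], [v_4], [v_5], [v_6]
  1-simplices (21): (21 of them)
  2-simplices (14): (14 of them)

giving chain groups C_0 ≅ Z^7, C_1 ≅ Z^21, C_2 ≅ Z^14.

∂_1: C_1 → C_0 sends each edge [p,q] (with p < q) to q − p.
The 7×21 boundary matrix has rank 6 and Smith normal form diag(1,1,1,1,1,1).

∂_2: C_2 → C_1 sends each 2-simplex [p,q,r] to [q,r] − [p,r] + [p,q]. For instance
  ∂[v_0,v_2,v_6] = [v_2,v_6] − [v_0,v_6] + [v_0,v_2],
  ∂[v_1,v_4,v_5] = [v_4,v_5] − [v_1,v_5] + [v_1,v_4].
The 21×14 boundary matrix has rank 13 and Smith normal form diag(1,1,1,1,1,1,1,1,1,1,1,1,1).

Computing H_k = (kernel of ∂_k) / (image of ∂_{k+1}):

  H_0: rank C_0 − rank ∂_1 = 7 − 6 = 1, and the invariant factors of ∂_1 are all 1, so H_0 = Z.
  H_1: rank ker ∂_1 − rank ∂_2 = (21 − 6) − 13 = 2, and the invariant factors of ∂_2 are all 1, so H_1 = Z^2.
  H_2: rank ker ∂_2 − rank ∂_3 = (14 − 13) − 0 = 1, and there is no ∂_3, so H_2 = Z.

As a check, the Euler characteristic is 7 − 21 + 14 = 0, which agrees with 1 − 2 + 1 = 0.
(K is a triangulation of the torus T^2.)

H_0 = Z,  H_1 = Z^2,  H_2 = Z.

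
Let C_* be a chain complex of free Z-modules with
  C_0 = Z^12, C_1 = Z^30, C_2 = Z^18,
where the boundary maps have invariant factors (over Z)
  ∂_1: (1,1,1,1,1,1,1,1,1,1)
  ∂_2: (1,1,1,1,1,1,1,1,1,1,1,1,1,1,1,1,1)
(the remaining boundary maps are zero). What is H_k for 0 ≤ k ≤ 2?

H_0 ≅ Z^2,  H_1 ≅ Z^3,  H_2 ≅ Z.

H_0: b_0 = 12 − 0 − 10 = 2; torsion from ∂_1 factors > 1: none. So H_0 ≅ Z^2.
H_1: b_1 = 30 − 10 − 17 = 3; torsion from ∂_2 factors > 1: none. So H_1 ≅ Z^3.
H_2: b_2 = 18 − 17 − 0 = 1; torsion from ∂_3 factors > 1: none. So H_2 ≅ Z.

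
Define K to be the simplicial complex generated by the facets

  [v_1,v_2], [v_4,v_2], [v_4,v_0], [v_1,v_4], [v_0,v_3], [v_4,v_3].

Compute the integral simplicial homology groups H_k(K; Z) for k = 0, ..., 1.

Take the total order v_0 < v_1 < v_2 < v_3 < v_4 on the vertex set. Then K (dimension 1) consists of the simplices:

  0-simplices (5): [v_0], [v_1], [v_2], [v_3], [v_4]
  1-simplices (6): [v_0,v_3], [v_0,v_4], [v_1,v_2], [v_1,v_4], [v_2,v_4], [v_3,v_4]

giving chain groups C_0 ≅ Z^5, C_1 ≅ Z^6.

Boundary ∂_1: C_1 → C_0 maps an edge to its endpoints' difference, ∂[p,q] = q − p. For instance
  ∂[v_0,v_4] = [v_4] − [v_0].
The resulting 5×6 matrix has rank 4, and its Smith normal form has invariant factors (1,1,1,1).

Now H_k = ker ∂_k / im ∂_{k+1}, so:

  H_0: rank C_0 − rank ∂_1 = 5 − 4 = 1, and the invariant factors of ∂_1 are all 1, so H_0 = Z.
  H_1: rank ker ∂_1 − rank ∂_2 = (6 − 4) − 0 = 2, and there is no ∂_2, so H_1 = Z^2.

(K is a triangulation of a wedge of 2 circles.)

H_0 = Z,  H_1 = Z^2.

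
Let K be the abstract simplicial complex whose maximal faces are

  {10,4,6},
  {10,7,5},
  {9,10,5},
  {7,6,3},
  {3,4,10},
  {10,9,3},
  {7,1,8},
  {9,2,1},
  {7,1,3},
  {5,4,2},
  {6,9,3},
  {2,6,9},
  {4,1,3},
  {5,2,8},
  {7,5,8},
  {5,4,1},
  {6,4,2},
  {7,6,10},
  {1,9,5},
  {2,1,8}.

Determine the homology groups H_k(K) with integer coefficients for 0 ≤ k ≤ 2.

H_0 ≅ Z,  H_1 ≅ Z ⊕ Z_2,  H_2 = 0.

Take the total order 1 < 2 < 3 < 4 < 5 < 6 < 7 < 8 < 9 < 10 on the vertex set. Then K (dimension 2) consists of the simplices:

  0-simplices (10): [1], [2], [3], [4], [5], [6], [7], [8], [9], [10]
  1-simplices (30): (30 of them)
  2-simplices (20): (20 of them)

so the chain groups are C_0 ≅ Z^10, C_1 ≅ Z^30, C_2 ≅ Z^20.

∂_1: C_1 → C_0 is given by ∂[p,q] = [q] − [p].
The 10×30 boundary matrix has rank 9 and Smith normal form diag(1,1,1,1,1,1,1,1,1).

Boundary ∂_2: C_2 → C_1 maps a triangle to the signed sum of its edges. For instance
  ∂[6,7,10] = [7,10] − [6,10] + [6,7],
  ∂[1,3,7] = [3,7] − [1,7] + [1,3].
The resulting 30×20 matrix has rank 20, and its Smith normal form has invariant factors (1,1,1,1,1,1,1,1,1,1,1,1,1,1,1,1,1,1,1,2).

Now H_k = ker ∂_k / im ∂_{k+1}, so:

  H_0: rank C_0 − rank ∂_1 = 10 − 9 = 1, and the invariant factors of ∂_1 are all 1, so H_0 = Z.
  H_1: rank ker ∂_1 − rank ∂_2 = (30 − 9) − 20 = 1, and ∂_2 has invariant factor 2 > 1, so H_1 = Z ⊕ Z_2.
  H_2: rank ker ∂_2 − rank ∂_3 = (20 − 20) − 0 = 0, and there is no ∂_3, so H_2 = 0.

(K is a triangulation of the Klein bottle.)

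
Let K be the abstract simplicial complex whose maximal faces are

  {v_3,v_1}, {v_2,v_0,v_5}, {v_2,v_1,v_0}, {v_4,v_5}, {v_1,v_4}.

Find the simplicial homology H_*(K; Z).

H_0 ≅ Z,  H_1 ≅ Z,  H_2 = 0.

We work with the vertex ordering v_0 < v_1 < v_2 < v_3 < v_4 < v_5. The simplices of K, each written with vertices in increasing order, are:

  0-simplices (6): [v_0], [v_1], [v_2], [v_3], [v_4], [v_5]
  1-simplices (8): [v_0,v_1], [v_0,v_2], [v_0,v_5], [v_1,v_2], [v_1,v_3], [v_1,v_4], [v_2,v_5], [v_4,v_5]
  2-simplices (2): [v_0,v_1,v_2], [v_0,v_2,v_5]

giving chain groups C_0 ≅ Z^6, C_1 ≅ Z^8, C_2 ≅ Z^2.

∂_1: C_1 → C_0 sends each edge [p,q] (with p < q) to q − p. For instance
  ∂[v_1,v_3] = [v_3] − [v_1].
This gives a 6×8 integer matrix of rank 5; reducing to Smith normal form yields diagonal entries (1,1,1,1,1).

Boundary ∂_2: C_2 → C_1 acts by ∂[p,q,r] = [q,r] − [p,r] + [p,q]. For instance
  ∂[v_0,v_2,v_5] = [v_2,v_5] − [v_0,v_5] + [v_0,v_2],
  ∂[v_0,v_1,v_2] = [v_1,v_2] − [v_0,v_2] + [v_0,v_1].
This gives a 8×2 integer matrix of rank 2; reducing to Smith normal form yields diagonal entries (1,1).

Computing H_k = (kernel of ∂_k) / (image of ∂_{k+1}):

  H_0: rank C_0 − rank ∂_1 = 6 − 5 = 1, and the invariant factors of ∂_1 are all 1, so H_0 ≅ Z.
  H_1: rank ker ∂_1 − rank ∂_2 = (8 − 5) − 2 = 1, and the invariant factors of ∂_2 are all 1, so H_1 ≅ Z.
  H_2: rank ker ∂_2 − rank ∂_3 = (2 − 2) − 0 = 0, and there is no ∂_3, so H_2 ≅ 0.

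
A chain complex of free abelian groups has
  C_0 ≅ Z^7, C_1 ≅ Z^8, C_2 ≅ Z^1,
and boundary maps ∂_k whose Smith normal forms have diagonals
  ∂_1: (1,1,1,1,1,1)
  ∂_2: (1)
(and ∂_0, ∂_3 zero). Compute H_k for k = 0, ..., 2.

H_0 ≅ Z,  H_1 ≅ Z,  H_2 = 0.

H_0: b_0 = 7 − 0 − 6 = 1; torsion from ∂_1 factors > 1: none. So H_0 ≅ Z.
H_1: b_1 = 8 − 6 − 1 = 1; torsion from ∂_2 factors > 1: none. So H_1 ≅ Z.
H_2: b_2 = 1 − 1 − 0 = 0; torsion from ∂_3 factors > 1: none. So H_2 ≅ 0.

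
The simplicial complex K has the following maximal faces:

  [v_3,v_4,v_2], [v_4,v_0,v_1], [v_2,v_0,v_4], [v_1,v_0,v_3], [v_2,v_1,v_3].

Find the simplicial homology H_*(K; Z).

We work with the vertex ordering v_0 < v_1 < v_2 < v_3 < v_4. The simplices of K, each written with vertices in increasing order, are:

  0-simplices (5): [v_0], [v_1], [v_2], [v_3], [v_4]
  1-simplices (10): [v_0,v_1], [v_0,v_2], [v_0,v_3], [v_0,v_4], [v_1,v_2], [v_1,v_3], [v_1,v_4], [v_2,v_3], [v_2,v_4], [v_3,v_4]
  2-simplices (5): [v_0,v_1,v_3], [v_0,v_1,v_4], [v_0,v_2,v_4], [v_1,v_2,v_3], [v_2,v_3,v_4]

Hence C_0 ≅ Z^5, C_1 ≅ Z^10, C_2 ≅ Z^5.

The boundary map ∂_1: C_1 → C_0 maps an edge to its endpoints' difference, ∂[p,q] = q − p. For instance
  ∂[v_0,v_1] = [v_1] − [v_0].
This gives a 5×10 integer matrix of rank 4; reducing to Smith normal form yields diagonal entries (1,1,1,1).

Boundary ∂_2: C_2 → C_1 acts by ∂[p,q,r] = [q,r] − [p,r] + [p,q]. For instance
  ∂[v_1,v_2,v_3] = [v_2,v_3] − [v_1,v_3] + [v_1,v_2],
  ∂[v_2,v_3,v_4] = [v_3,v_4] − [v_2,v_4] + [v_2,v_3].
The 10×5 boundary matrix has rank 5 and Smith normal form diag(1,1,1,1,1).

Reading off H_k = ker ∂_k / im ∂_{k+1}:

  H_0: rank C_0 − rank ∂_1 = 5 − 4 = 1, and the invariant factors of ∂_1 are all 1, so H_0 = Z.
  H_1: rank ker ∂_1 − rank ∂_2 = (10 − 4) − 5 = 1, and the invariant factors of ∂_2 are all 1, so H_1 = Z.
  H_2: rank ker ∂_2 − rank ∂_3 = (5 − 5) − 0 = 0, and there is no ∂_3, so H_2 = 0.

As a check, the Euler characteristic is 5 − 10 + 5 = 0, which agrees with 1 − 1 + 0 = 0.
(K is a triangulation of the Möbius band.)

H_0 = Z,  H_1 = Z,  H_2 = 0.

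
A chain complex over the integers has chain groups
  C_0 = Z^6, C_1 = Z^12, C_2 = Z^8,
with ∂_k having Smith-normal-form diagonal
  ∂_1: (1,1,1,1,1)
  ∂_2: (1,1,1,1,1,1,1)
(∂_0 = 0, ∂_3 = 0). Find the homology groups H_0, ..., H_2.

H_0: b_0 = 6 − 0 − 5 = 1; torsion from ∂_1 factors > 1: none. So H_0 = Z.
H_1: b_1 = 12 − 5 − 7 = 0; torsion from ∂_2 factors > 1: none. So H_1 = 0.
H_2: b_2 = 8 − 7 − 0 = 1; torsion from ∂_3 factors > 1: none. So H_2 = Z.

H_0 = Z,  H_1 = 0,  H_2 = Z.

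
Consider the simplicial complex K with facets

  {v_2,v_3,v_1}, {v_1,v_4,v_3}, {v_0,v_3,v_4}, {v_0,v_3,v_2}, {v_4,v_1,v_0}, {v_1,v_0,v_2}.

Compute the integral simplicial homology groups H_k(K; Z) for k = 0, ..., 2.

K has 5 vertices, 9 edges, 6 triangles.
rank ∂_0 = 0, rank ∂_1 = 4 ⇒ b_0 = 5 − 0 − 4 = 1; all invariant factors of ∂_1 are 1 so no torsion. So H_0 = Z.
rank ∂_1 = 4, rank ∂_2 = 5 ⇒ b_1 = 9 − 4 − 5 = 0; all invariant factors of ∂_2 are 1 so no torsion. So H_1 = 0.
rank ∂_2 = 5, rank ∂_3 = 0 ⇒ b_2 = 6 − 5 − 0 = 1. So H_2 = Z.

H_0 = Z,  H_1 = 0,  H_2 = Z.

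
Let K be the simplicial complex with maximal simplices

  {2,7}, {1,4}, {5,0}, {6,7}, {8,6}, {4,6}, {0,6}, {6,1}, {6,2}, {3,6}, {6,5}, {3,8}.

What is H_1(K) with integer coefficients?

K has 9 vertices, 12 edges.
rank ∂_1 = 8, rank ∂_2 = 0 ⇒ b_1 = 12 − 8 − 0 = 4. So H_1 ≅ Z^4.

H_1 = Z^4.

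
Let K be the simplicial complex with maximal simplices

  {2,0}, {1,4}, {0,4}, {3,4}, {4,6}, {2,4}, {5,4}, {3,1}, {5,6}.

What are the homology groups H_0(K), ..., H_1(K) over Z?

Order the vertices as 0 < 1 < 2 < 3 < 4 < 5 < 6. Listing each simplex with vertices in this order, K has dimension 1 with simplices:

  0-simplices (7): [0], [1], [2], [3], [4], [5], [6]
  1-simplices (9): [0,2], [0,4], [1,3], [1,4], [2,4], [3,4], [4,5], [4,6], [5,6]

Hence C_0 ≅ Z^7, C_1 ≅ Z^9.

The boundary map ∂_1: C_1 → C_0 is given by ∂[p,q] = [q] − [p].
As a 7×9 matrix over Z this has rank 6, with invariant factors (1,1,1,1,1,1).

Reading off H_k = ker ∂_k / im ∂_{k+1}:

  H_0: rank C_0 − rank ∂_1 = 7 − 6 = 1, and the invariant factors of ∂_1 are all 1, so H_0 ≅ Z.
  H_1: rank ker ∂_1 − rank ∂_2 = (9 − 6) − 0 = 3, and there is no ∂_2, so H_1 ≅ Z^3.

H_0 ≅ Z,  H_1 ≅ Z^3.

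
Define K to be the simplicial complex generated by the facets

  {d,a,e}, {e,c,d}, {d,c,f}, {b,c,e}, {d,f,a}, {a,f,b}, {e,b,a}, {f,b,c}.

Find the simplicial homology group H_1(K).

H_1 ≅ 0.

We work with the vertex ordering a < b < c < d < e < f. The simplices of K, each written with vertices in increasing order, are:

  0-simplices (6): a, b, c, d, e, f
  1-simplices (12): ab, ad, ae, af, bc, be, bf, cd, ce, cf, de, df
  2-simplices (8): abe, abf, ade, adf, bce, bcf, cde, cdf

giving chain groups C_0 ≅ Z^6, C_1 ≅ Z^12, C_2 ≅ Z^8.

The boundary map ∂_1: C_1 → C_0 sends each edge [p,q] (with p < q) to q − p. For instance
  ∂ae = e − a.
As a 6×12 matrix over Z this has rank 5, with invariant factors (1,1,1,1,1).

The boundary map ∂_2: C_2 → C_1 maps a triangle to the signed sum of its edges. For instance
  ∂cde = de − ce + cd,
  ∂bce = ce − be + bc.
The 12×8 boundary matrix has rank 7 and Smith normal form diag(1,1,1,1,1,1,1).

Computing H_k = (kernel of ∂_k) / (image of ∂_{k+1}):

  H_1: rank ker ∂_1 − rank ∂_2 = (12 − 5) − 7 = 0, and the invariant factors of ∂_2 are all 1, so H_1 = 0.

(K is a triangulation of the 2-sphere S^2.)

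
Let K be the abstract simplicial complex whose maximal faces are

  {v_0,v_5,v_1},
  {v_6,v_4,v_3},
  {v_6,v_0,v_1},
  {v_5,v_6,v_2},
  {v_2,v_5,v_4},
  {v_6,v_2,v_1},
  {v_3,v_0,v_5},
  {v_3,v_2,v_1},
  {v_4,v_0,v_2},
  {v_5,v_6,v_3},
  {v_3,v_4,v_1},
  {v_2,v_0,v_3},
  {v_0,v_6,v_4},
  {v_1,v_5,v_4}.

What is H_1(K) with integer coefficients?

H_1 = Z^2.

Fix the vertex order v_0 < v_1 < v_2 < v_3 < v_4 < v_5 < v_6 and write every simplex with vertices in increasing order. Then dim K = 2 and the simplices of K are:

  0-simplices (7): [v_0], [v_1], [v_2], [v_3], [v_4], [v_5], [v_6]
  1-simplices (21): (21 of them)
  2-simplices (14): (14 of them)

so the chain groups are C_0 ≅ Z^7, C_1 ≅ Z^21, C_2 ≅ Z^14.

∂_1: C_1 → C_0 maps an edge to its endpoints' difference, ∂[p,q] = q − p.
The resulting 7×21 matrix has rank 6, and its Smith normal form has invariant factors (1,1,1,1,1,1).

∂_2: C_2 → C_1 sends each 2-simplex [p,q,r] to [q,r] − [p,r] + [p,q]. For instance
  ∂[v_1,v_2,v_3] = [v_2,v_3] − [v_1,v_3] + [v_1,v_2],
  ∂[v_3,v_4,v_6] = [v_4,v_6] − [v_3,v_6] + [v_3,v_4].
This gives a 21×14 integer matrix of rank 13; reducing to Smith normal form yields diagonal entries (1,1,1,1,1,1,1,1,1,1,1,1,1).

Computing H_k = (kernel of ∂_k) / (image of ∂_{k+1}):

  H_1: rank ker ∂_1 − rank ∂_2 = (21 − 6) − 13 = 2, and the invariant factors of ∂_2 are all 1, so H_1 = Z^2.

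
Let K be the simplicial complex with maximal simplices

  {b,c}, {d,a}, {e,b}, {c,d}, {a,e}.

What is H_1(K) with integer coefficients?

H_1 ≅ Z.

Take the total order a < b < c < d < e on the vertex set. Then K (dimension 1) consists of the simplices:

  0-simplices (5): a, b, c, d, e
  1-simplices (5): ad, ae, bc, be, cd

giving chain groups C_0 ≅ Z^5, C_1 ≅ Z^5.

The boundary map ∂_1: C_1 → C_0 sends each edge [p,q] (with p < q) to q − p.
This gives a 5×5 integer matrix of rank 4; reducing to Smith normal form yields diagonal entries (1,1,1,1).

Now H_k = ker ∂_k / im ∂_{k+1}, so:

  H_1: rank ker ∂_1 − rank ∂_2 = (5 − 4) − 0 = 1, and there is no ∂_2, so H_1 = Z.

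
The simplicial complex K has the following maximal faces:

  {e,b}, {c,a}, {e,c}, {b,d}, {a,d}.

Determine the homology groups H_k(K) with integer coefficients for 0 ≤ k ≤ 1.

H_0 ≅ Z,  H_1 ≅ Z.

We work with the vertex ordering a < b < c < d < e. The simplices of K, each written with vertices in increasing order, are:

  0-simplices (5): a, b, c, d, e
  1-simplices (5): ac, ad, bd, be, ce

so the chain groups are C_0 ≅ Z^5, C_1 ≅ Z^5.

∂_1: C_1 → C_0 maps an edge to its endpoints' difference, ∂[p,q] = q − p. For instance
  ∂ce = e − c.
As a 5×5 matrix over Z this has rank 4, with invariant factors (1,1,1,1).

Now H_k = ker ∂_k / im ∂_{k+1}, so:

  H_0: rank C_0 − rank ∂_1 = 5 − 4 = 1, and the invariant factors of ∂_1 are all 1, so H_0 ≅ Z.
  H_1: rank ker ∂_1 − rank ∂_2 = (5 − 4) − 0 = 1, and there is no ∂_2, so H_1 ≅ Z.

(K is a triangulation of the circle S^1.)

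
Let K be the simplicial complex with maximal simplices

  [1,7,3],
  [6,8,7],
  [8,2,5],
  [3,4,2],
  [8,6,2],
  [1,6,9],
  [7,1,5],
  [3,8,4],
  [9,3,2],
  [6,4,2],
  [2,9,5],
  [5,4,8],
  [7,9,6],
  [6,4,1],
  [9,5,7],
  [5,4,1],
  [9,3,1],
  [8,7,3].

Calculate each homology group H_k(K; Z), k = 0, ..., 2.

H_0 = Z,  H_1 = Z ⊕ Z/2Z,  H_2 = 0.

Take the total order 1 < 2 < 3 < 4 < 5 < 6 < 7 < 8 < 9 on the vertex set. Then K (dimension 2) consists of the simplices:

  0-simplices (9): [1], [2], [3], [4], [5], [6], [7], [8], [9]
  1-simplices (27): (27 of them)
  2-simplices (18): [1,3,7], [1,3,9], [1,4,5], [1,4,6], [1,5,7], [1,6,9], [2,3,4], [2,3,9], [2,4,6], [2,5,8], [2,5,9], [2,6,8], [3,4,8], [3,7,8], [4,5,8], [5,7,9], [6,7,8], [6,7,9]

giving chain groups C_0 ≅ Z^9, C_1 ≅ Z^27, C_2 ≅ Z^18.

Boundary ∂_1: C_1 → C_0 is given by ∂[p,q] = [q] − [p].
As a 9×27 matrix over Z this has rank 8, with invariant factors (1,1,1,1,1,1,1,1).

The boundary map ∂_2: C_2 → C_1 maps a triangle to the signed sum of its edges. For instance
  ∂[5,7,9] = [7,9] − [5,9] + [5,7],
  ∂[1,5,7] = [5,7] − [1,7] + [1,5].
As a 27×18 matrix over Z this has rank 18, with invariant factors (1,1,1,1,1,1,1,1,1,1,1,1,1,1,1,1,1,2).

Now H_k = ker ∂_k / im ∂_{k+1}, so:

  H_0: rank C_0 − rank ∂_1 = 9 − 8 = 1, and the invariant factors of ∂_1 are all 1, so H_0 ≅ Z.
  H_1: rank ker ∂_1 − rank ∂_2 = (27 − 8) − 18 = 1, and ∂_2 has invariant factor 2 > 1, so H_1 ≅ Z ⊕ Z/2Z.
  H_2: rank ker ∂_2 − rank ∂_3 = (18 − 18) − 0 = 0, and there is no ∂_3, so H_2 ≅ 0.

As a check, the Euler characteristic is 9 − 27 + 18 = 0, which agrees with 1 − 1 + 0 = 0.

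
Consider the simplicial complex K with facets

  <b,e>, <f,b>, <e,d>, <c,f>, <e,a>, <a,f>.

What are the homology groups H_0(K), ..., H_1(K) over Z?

H_0 = Z,  H_1 = Z.

Order the vertices as a < b < c < d < e < f. Listing each simplex with vertices in this order, K has dimension 1 with simplices:

  0-simplices (6): a, b, c, d, e, f
  1-simplices (6): ae, af, be, bf, cf, de

so the chain groups are C_0 ≅ Z^6, C_1 ≅ Z^6.

The boundary map ∂_1: C_1 → C_0 is given by ∂[p,q] = [q] − [p].
The resulting 6×6 matrix has rank 5, and its Smith normal form has invariant factors (1,1,1,1,1).

Now H_k = ker ∂_k / im ∂_{k+1}, so:

  H_0: rank C_0 − rank ∂_1 = 6 − 5 = 1, and the invariant factors of ∂_1 are all 1, so H_0 = Z.
  H_1: rank ker ∂_1 − rank ∂_2 = (6 − 5) − 0 = 1, and there is no ∂_2, so H_1 = Z.

As a check, the Euler characteristic is 6 − 6 = 0, which agrees with 1 − 1 = 0.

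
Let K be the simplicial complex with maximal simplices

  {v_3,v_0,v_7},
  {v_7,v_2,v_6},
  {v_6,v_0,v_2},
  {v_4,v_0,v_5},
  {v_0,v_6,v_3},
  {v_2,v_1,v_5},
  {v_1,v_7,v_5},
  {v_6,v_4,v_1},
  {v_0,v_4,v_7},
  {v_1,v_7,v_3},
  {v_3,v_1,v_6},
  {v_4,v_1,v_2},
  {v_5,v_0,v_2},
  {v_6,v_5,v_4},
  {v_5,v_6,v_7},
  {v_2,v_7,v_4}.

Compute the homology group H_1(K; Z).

H_1 ≅ Z^2.

Take the total order v_0 < v_1 < v_2 < v_3 < v_4 < v_5 < v_6 < v_7 on the vertex set. Then K (dimension 2) consists of the simplices:

  0-simplices (8): [v_0], [v_1], [v_2], [v_3], [v_4], [v_5], [v_6], [v_7]
  1-simplices (24): (24 of them)
  2-simplices (16): (16 of them)

Hence C_0 ≅ Z^8, C_1 ≅ Z^24, C_2 ≅ Z^16.

∂_1: C_1 → C_0 sends each edge [p,q] (with p < q) to q − p. For instance
  ∂[v_1,v_4] = [v_4] − [v_1].
As a 8×24 matrix over Z this has rank 7, with invariant factors (1,1,1,1,1,1,1).

The boundary map ∂_2: C_2 → C_1 acts by ∂[p,q,r] = [q,r] − [p,r] + [p,q]. For instance
  ∂[v_1,v_5,v_7] = [v_5,v_7] − [v_1,v_7] + [v_1,v_5],
  ∂[v_1,v_2,v_5] = [v_2,v_5] − [v_1,v_5] + [v_1,v_2].
As a 24×16 matrix over Z this has rank 15, with invariant factors (1,1,1,1,1,1,1,1,1,1,1,1,1,1,1).

Now H_k = ker ∂_k / im ∂_{k+1}, so:

  H_1: rank ker ∂_1 − rank ∂_2 = (24 − 7) − 15 = 2, and the invariant factors of ∂_2 are all 1, so H_1 ≅ Z^2.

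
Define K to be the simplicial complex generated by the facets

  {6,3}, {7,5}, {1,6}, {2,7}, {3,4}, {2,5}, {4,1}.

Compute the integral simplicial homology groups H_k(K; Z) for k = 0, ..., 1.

Take the total order 1 < 2 < 3 < 4 < 5 < 6 < 7 on the vertex set. Then K (dimension 1) consists of the simplices:

  0-simplices (7): [1], [2], [3], [4], [5], [6], [7]
  1-simplices (7): [1,4], [1,6], [2,5], [2,7], [3,4], [3,6], [5,7]

Hence C_0 ≅ Z^7, C_1 ≅ Z^7.

∂_1: C_1 → C_0 is given by ∂[p,q] = [q] − [p]. For instance
  ∂[3,4] = [4] − [3].
This gives a 7×7 integer matrix of rank 5; reducing to Smith normal form yields diagonal entries (1,1,1,1,1).

Now H_k = ker ∂_k / im ∂_{k+1}, so:

  H_0: rank C_0 − rank ∂_1 = 7 − 5 = 2, and the invariant factors of ∂_1 are all 1, so H_0 ≅ Z^2.
  H_1: rank ker ∂_1 − rank ∂_2 = (7 − 5) − 0 = 2, and there is no ∂_2, so H_1 ≅ Z^2.

H_0 = Z^2,  H_1 = Z^2.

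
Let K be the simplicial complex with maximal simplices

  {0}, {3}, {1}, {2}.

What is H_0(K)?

Fix the vertex order 0 < 1 < 2 < 3 and write every simplex with vertices in increasing order. Then dim K = 0 and the simplices of K are:

  0-simplices (4): [0], [1], [2], [3]

Hence C_0 ≅ Z^4.

From H_k ≅ ker(∂_k) / im(∂_{k+1}) we obtain:

  H_0: rank C_0 − rank ∂_1 = 4 − 0 = 4, and there is no ∂_1, so H_0 ≅ Z^4.

H_0 = Z^4.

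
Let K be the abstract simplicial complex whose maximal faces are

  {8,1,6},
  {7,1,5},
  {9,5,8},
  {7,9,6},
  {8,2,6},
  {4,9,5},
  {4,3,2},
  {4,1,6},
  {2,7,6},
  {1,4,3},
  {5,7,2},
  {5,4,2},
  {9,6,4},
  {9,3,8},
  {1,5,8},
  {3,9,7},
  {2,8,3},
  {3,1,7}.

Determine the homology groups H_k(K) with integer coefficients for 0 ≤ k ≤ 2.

Fix the vertex order 1 < 2 < 3 < 4 < 5 < 6 < 7 < 8 < 9 and write every simplex with vertices in increasing order. Then dim K = 2 and the simplices of K are:

  0-simplices (9): [1], [2], [3], [4], [5], [6], [7], [8], [9]
  1-simplices (27): (27 of them)
  2-simplices (18): [1,3,4], [1,3,7], [1,4,6], [1,5,7], [1,5,8], [1,6,8], [2,3,4], [2,3,8], [2,4,5], [2,5,7], [2,6,7], [2,6,8], [3,7,9], [3,8,9], [4,5,9], [4,6,9], [5,8,9], [6,7,9]

so the chain groups are C_0 ≅ Z^9, C_1 ≅ Z^27, C_2 ≅ Z^18.

The boundary map ∂_1: C_1 → C_0 is given by ∂[p,q] = [q] − [p]. For instance
  ∂[3,7] = [7] − [3].
As a 9×27 matrix over Z this has rank 8, with invariant factors (1,1,1,1,1,1,1,1).

The boundary map ∂_2: C_2 → C_1 sends each 2-simplex [p,q,r] to [q,r] − [p,r] + [p,q]. For instance
  ∂[2,6,7] = [6,7] − [2,7] + [2,6],
  ∂[4,6,9] = [6,9] − [4,9] + [4,6].
This gives a 27×18 integer matrix of rank 17; reducing to Smith normal form yields diagonal entries (1,1,1,1,1,1,1,1,1,1,1,1,1,1,1,1,1).

From H_k ≅ ker(∂_k) / im(∂_{k+1}) we obtain:

  H_0: rank C_0 − rank ∂_1 = 9 − 8 = 1, and the invariant factors of ∂_1 are all 1, so H_0 = Z.
  H_1: rank ker ∂_1 − rank ∂_2 = (27 − 8) − 17 = 2, and the invariant factors of ∂_2 are all 1, so H_1 = Z^2.
  H_2: rank ker ∂_2 − rank ∂_3 = (18 − 17) − 0 = 1, and there is no ∂_3, so H_2 = Z.

(K is a triangulation of the torus T^2.)

H_0 = Z,  H_1 = Z^2,  H_2 = Z.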